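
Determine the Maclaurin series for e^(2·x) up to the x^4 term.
2·x^4/3 + 4·x^3/3 + 2·x^2 + 2·x + 1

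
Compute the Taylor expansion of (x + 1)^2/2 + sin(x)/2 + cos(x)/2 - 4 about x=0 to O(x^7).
-x^6/1440 + x^5/240 + x^4/48 - x^3/12 + x^2/4 + 3·x/2 - 3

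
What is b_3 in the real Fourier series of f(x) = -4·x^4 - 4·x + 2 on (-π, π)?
b_3 = (1/π) ∫_{-π}^{π} f(x)·sin(3x) dx.
Evaluate the integral (use parity and integration by parts as needed): b_3 = -8/3.

Final answer: -8/3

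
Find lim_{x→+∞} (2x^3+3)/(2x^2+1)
This is an ∞/∞ indeterminate form as x → +∞.
Divide numerator and denominator by x^3 and let the lower-order terms vanish; the numerator's degree 3 exceeds the denominator's degree 2, so the quotient diverges.
Limit = ∞.

Final answer: ∞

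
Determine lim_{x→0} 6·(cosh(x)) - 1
Direct substitution at x = 0 gives 5.

Final answer: 5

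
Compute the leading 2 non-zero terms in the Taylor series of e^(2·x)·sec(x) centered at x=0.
2·x + 1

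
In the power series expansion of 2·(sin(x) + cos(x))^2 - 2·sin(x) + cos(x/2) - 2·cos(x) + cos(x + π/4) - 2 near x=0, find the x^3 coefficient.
Expand to order 3: 2·(sin(x) + cos(x))^2 - 2·sin(x) + cos(x/2) - 2·cos(x) + cos(x + π/4) - 2 = x^3·(-7/3 + √(2)/12) + x^2·(7/8 - √(2)/4) + x·(2 - √(2)/2) - 1 + √(2)/2 + O(x^4).
The coefficient of x^3 is -7/3 + √(2)/12.

Final answer: -7/3 + √(2)/12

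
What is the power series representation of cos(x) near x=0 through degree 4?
x^4/24 - x^2/2 + 1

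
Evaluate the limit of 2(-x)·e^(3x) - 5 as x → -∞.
The product is a 0·∞ indeterminate form at x → -∞.
Rewrite the product as 2(-x) / e^(-3x) (an ∞/∞ form) and apply L'Hôpital, or use the standard hierarchy e^(3|x|) ≫ |(-x)| as x → -∞.
The indeterminate product → 0, so the limit = -5.

Final answer: -5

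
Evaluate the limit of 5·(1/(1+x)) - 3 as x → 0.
Direct substitution at x = 0 gives 2.

Final answer: 2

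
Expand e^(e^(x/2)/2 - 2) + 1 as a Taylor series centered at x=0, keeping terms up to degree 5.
257·x^5·e^(-3/2)/122880 + 49·x^4·e^(-3/2)/6144 + 11·x^3·e^(-3/2)/384 + 3·x^2·e^(-3/2)/32 + x·e^(-3/2)/4 + e^(-3/2) + 1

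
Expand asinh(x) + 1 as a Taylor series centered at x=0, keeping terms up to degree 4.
-x^3/6 + x + 1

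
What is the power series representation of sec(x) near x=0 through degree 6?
61·x^6/720 + 5·x^4/24 + x^2/2 + 1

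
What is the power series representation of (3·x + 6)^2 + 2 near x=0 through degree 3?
9·x^2 + 36·x + 38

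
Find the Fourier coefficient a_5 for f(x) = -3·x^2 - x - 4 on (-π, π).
a_5 = (1/π) ∫_{-π}^{π} f(x)·cos(5x) dx.
Evaluate the integral (use parity and integration by parts as needed): a_5 = 12/25.

Final answer: 12/25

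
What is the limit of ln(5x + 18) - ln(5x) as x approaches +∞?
This is an ∞ − ∞ indeterminate form.
Combine the logarithms: ln(5x+18) − ln(5x) = ln((5x+18)/(5x)) = ln(1 + 18/(5x)) → ln(1) = 0.
Limit = 0.

Final answer: 0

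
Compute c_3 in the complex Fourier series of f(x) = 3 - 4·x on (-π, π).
Compute the real Fourier coefficients first: a_3 = 0, b_3 = -8/3.
Then c_3 = (a_3 − i·b_3)/2 = 4·i/3.

Final answer: 4·i/3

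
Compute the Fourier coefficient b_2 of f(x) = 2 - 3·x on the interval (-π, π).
b_2 = (1/π) ∫_{-π}^{π} f(x)·sin(2x) dx.
Evaluate the integral (use parity and integration by parts as needed): b_2 = 3.

Final answer: 3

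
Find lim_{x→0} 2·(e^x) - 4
Direct substitution at x = 0 gives -2.

Final answer: -2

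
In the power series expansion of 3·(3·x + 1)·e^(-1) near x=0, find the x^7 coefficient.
Expand to order 7: 3·(3·x + 1)·e^(-1) = 9·x·e^(-1) + 3·e^(-1) + O(x^8).
The coefficient of x^7 is 0.

Final answer: 0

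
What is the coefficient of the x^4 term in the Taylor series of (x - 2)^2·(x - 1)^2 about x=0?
Expand to order 4: (x - 2)^2·(x - 1)^2 = x^4 - 6·x^3 + 13·x^2 - 12·x + 4 + O(x^5).
The coefficient of x^4 is 1.

Final answer: 1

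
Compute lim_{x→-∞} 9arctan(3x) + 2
Evaluate the dominant behaviour as x → -∞; each term tends to a finite value or vanishes.
Limit = 2 - 9·π/2.

Final answer: 2 - 9·π/2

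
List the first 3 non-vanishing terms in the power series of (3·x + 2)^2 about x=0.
9·x^2 + 12·x + 4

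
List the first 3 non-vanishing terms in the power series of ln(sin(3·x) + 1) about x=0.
9·x^3/2 - 9·x^2/2 + 3·x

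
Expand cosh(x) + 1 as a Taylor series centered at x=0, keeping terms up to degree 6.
x^6/720 + x^4/24 + x^2/2 + 2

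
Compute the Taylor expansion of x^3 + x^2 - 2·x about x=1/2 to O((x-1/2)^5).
-5/8 - (x - 1/2)/4 + 5·(x - 1/2)^2/2 + (x - 1/2)^3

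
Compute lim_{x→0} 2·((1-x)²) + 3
Direct substitution at x = 0 gives 5.

Final answer: 5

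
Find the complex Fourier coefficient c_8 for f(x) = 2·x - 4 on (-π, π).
Compute the real Fourier coefficients first: a_8 = 0, b_8 = -1/2.
Then c_8 = (a_8 − i·b_8)/2 = i/4.

Final answer: i/4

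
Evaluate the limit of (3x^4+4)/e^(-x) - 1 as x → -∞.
The quotient is an ∞/∞ indeterminate form as x → -∞.
Compare growth rates of the dominant terms (exponentials ≫ polynomials ≫ logarithms), or apply L'Hôpital's rule; the quotient → 0.
Adding the constant: 0 - 1 = -1. Limit = -1.

Final answer: -1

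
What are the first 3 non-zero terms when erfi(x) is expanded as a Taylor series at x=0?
x^5/(5·√(π)) + 2·x^3/(3·√(π)) + 2·x/√(π)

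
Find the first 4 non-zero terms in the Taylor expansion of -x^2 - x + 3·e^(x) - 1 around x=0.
x^3/2 + x^2/2 + 2·x + 2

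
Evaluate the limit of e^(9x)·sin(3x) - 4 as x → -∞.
Evaluate the dominant behaviour as x → -∞; each term tends to a finite value or vanishes.
Limit = -4.

Final answer: -4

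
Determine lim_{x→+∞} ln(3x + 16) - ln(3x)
This is an ∞ − ∞ indeterminate form.
Combine the logarithms: ln(3x+16) − ln(3x) = ln((3x+16)/(3x)) = ln(1 + 16/(3x)) → ln(1) = 0.
Limit = 0.

Final answer: 0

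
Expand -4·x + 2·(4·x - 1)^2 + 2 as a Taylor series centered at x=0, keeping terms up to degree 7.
32·x^2 - 20·x + 4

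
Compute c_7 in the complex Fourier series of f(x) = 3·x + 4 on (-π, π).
Compute the real Fourier coefficients first: a_7 = 0, b_7 = 6/7.
Then c_7 = (a_7 − i·b_7)/2 = -3·i/7.

Final answer: -3·i/7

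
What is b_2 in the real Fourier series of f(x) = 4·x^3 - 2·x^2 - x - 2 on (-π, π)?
b_2 = (1/π) ∫_{-π}^{π} f(x)·sin(2x) dx.
Evaluate the integral (use parity and integration by parts as needed): b_2 = 7 - 4·π^2.

Final answer: 7 - 4·π^2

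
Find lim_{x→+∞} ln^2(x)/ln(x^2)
This is an ∞/∞ indeterminate form as x → +∞.
Write ln(x^2) = 2·ln(x), reducing the quotient to ln(x)/2 → ∞.
Limit = ∞.

Final answer: ∞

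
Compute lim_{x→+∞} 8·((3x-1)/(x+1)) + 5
Evaluate the dominant behaviour as x → +∞; each term tends to a finite value or vanishes.
Limit = 29.

Final answer: 29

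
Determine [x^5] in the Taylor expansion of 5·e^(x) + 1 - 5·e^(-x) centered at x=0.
Expand to order 5: 5·e^(x) + 1 - 5·e^(-x) = x^5/12 + 5·x^3/3 + 10·x + 1 + O(x^6).
The coefficient of x^5 is 1/12.

Final answer: 1/12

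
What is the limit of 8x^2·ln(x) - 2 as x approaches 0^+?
The product is a 0·∞ indeterminate form at x → 0⁺.
Rewrite the product as 8·ln(x) / x^(-2) and apply L'Hôpital, or use the standard hierarchy x^(-2) ≫ |ln x| as x → 0⁺.
The indeterminate product → 0, so the limit = -2.

Final answer: -2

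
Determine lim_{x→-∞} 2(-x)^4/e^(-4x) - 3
The quotient is an ∞/∞ indeterminate form as x → -∞.
Compare growth rates of the dominant terms (exponentials ≫ polynomials ≫ logarithms), or apply L'Hôpital's rule; the quotient → 0.
Adding the constant: 0 - 3 = -3. Limit = -3.

Final answer: -3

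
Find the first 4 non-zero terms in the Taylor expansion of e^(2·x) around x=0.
4·x^3/3 + 2·x^2 + 2·x + 1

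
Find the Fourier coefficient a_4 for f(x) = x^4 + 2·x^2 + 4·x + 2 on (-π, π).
a_4 = (1/π) ∫_{-π}^{π} f(x)·cos(4x) dx.
Evaluate the integral (use parity and integration by parts as needed): a_4 = 5/16 + π^2/2.

Final answer: 5/16 + π^2/2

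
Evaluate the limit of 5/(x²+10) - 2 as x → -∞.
Evaluate the dominant behaviour as x → -∞; each term tends to a finite value or vanishes.
Limit = -2.

Final answer: -2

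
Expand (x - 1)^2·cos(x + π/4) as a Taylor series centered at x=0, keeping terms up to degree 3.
√(2)·x^3/12 + 5·√(2)·x^2/4 - 3·√(2)·x/2 + √(2)/2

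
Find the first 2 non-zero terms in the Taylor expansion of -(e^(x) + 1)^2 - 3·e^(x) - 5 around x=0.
-7·x - 12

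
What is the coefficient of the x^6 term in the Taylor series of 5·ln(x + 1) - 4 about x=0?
Expand to order 6: 5·ln(x + 1) - 4 = -5·x^6/6 + x^5 - 5·x^4/4 + 5·x^3/3 - 5·x^2/2 + 5·x - 4 + O(x^7).
The coefficient of x^6 is -5/6.

Final answer: -5/6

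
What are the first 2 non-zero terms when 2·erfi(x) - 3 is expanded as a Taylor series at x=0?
4·x/√(π) - 3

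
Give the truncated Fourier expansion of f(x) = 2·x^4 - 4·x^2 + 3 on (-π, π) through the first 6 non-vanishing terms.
(112 - 16·π^2)·cos(x) + (-10 + 4·π^2)·cos(2·x) + (80/27 - 16·π^2/9)·cos(3·x) + (-11/8 + π^2)·cos(4·x) + (496/625 - 16·π^2/25)·cos(5·x) - 4·π^2/3 + 3 + 2·π^4/5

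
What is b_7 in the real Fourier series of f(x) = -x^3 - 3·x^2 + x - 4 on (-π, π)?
b_7 = (1/π) ∫_{-π}^{π} f(x)·sin(7x) dx.
Evaluate the integral (use parity and integration by parts as needed): b_7 = 110/343 - 2·π^2/7.

Final answer: 110/343 - 2·π^2/7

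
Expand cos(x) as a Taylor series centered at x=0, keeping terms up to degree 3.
1 - x^2/2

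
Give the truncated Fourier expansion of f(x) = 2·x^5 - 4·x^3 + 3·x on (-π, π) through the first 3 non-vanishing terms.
(-88·π^2 + 4·π^4 + 534)·sin(x) + (-2·π^4 - 24 + 14·π^2)·sin(2·x) + (-152·π^2/27 + 466/81 + 4·π^4/3)·sin(3·x)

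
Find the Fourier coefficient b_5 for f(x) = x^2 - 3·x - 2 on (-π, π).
b_5 = (1/π) ∫_{-π}^{π} f(x)·sin(5x) dx.
Evaluate the integral (use parity and integration by parts as needed): b_5 = -6/5.

Final answer: -6/5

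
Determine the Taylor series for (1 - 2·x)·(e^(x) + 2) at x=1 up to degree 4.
-e - 2 + (-3·e - 4)·(x - 1) - 5·e·(x - 1)^2/2 - 7·e·(x - 1)^3/6 - 3·e·(x - 1)^4/8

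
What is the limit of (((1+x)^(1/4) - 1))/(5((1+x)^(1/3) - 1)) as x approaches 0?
Both numerator and denominator → 0 as x → 0; this is a 0/0 indeterminate form.
Expand each to leading order near x = 0: numerator ~ x/4, denominator ~ 5·x/3.
The limit of the ratio is 3/20.

Final answer: 3/20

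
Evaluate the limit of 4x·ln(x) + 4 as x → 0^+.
The product is a 0·∞ indeterminate form at x → 0⁺.
Rewrite the product as 4·ln(x) / x^(-1) and apply L'Hôpital, or use the standard hierarchy x^(-1) ≫ |ln x| as x → 0⁺.
The indeterminate product → 0, so the limit = 4.

Final answer: 4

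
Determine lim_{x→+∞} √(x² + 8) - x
This is an ∞ − ∞ indeterminate form.
Multiply and divide by the conjugate √(x²+8) + x; the x² terms cancel, leaving 8/(√(x²+8)+x) → 0.
Limit = 0.

Final answer: 0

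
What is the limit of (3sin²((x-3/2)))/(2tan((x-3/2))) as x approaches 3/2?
Both numerator and denominator → 0 as x → 3/2; this is a 0/0 indeterminate form.
Expand each to leading order near x = 3/2: numerator ~ 3·(x - 3/2)^2, denominator ~ 2·(x - 3/2).
The limit of the ratio is 0.

Final answer: 0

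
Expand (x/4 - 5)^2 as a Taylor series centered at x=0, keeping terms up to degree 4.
x^2/16 - 5·x/2 + 25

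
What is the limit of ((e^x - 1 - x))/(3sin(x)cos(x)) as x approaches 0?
Both numerator and denominator → 0 as x → 0; this is a 0/0 indeterminate form.
Expand each to leading order near x = 0: numerator ~ x^2/2, denominator ~ 3·x.
The limit of the ratio is 0.

Final answer: 0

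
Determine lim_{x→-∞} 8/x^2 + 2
Evaluate the dominant behaviour as x → -∞; each term tends to a finite value or vanishes.
Limit = 2.

Final answer: 2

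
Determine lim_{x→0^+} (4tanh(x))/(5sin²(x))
Both numerator and denominator → 0 as x → 0^+; this is a 0/0 indeterminate form.
Expand each to leading order near x = 0: numerator ~ 4·x, denominator ~ 5·x^2.
The limit of the ratio is ∞.

Final answer: ∞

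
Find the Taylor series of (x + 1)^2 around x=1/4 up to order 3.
25/16 + 5·(x - 1/4)/2 + (x - 1/4)^2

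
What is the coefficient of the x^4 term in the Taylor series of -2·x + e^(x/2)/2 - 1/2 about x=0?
Expand to order 4: -2·x + e^(x/2)/2 - 1/2 = x^4/768 + x^3/96 + x^2/16 - 7·x/4 + O(x^5).
The coefficient of x^4 is 1/768.

Final answer: 1/768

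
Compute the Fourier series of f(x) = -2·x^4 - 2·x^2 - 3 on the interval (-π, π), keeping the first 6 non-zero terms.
(-88 + 16·π^2)·cos(x) + (4 - 4·π^2)·cos(2·x) + (-8/27 + 16·π^2/9)·cos(3·x) + (-π^2 - 1/8)·cos(4·x) + (104/625 + 16·π^2/25)·cos(5·x) - 2·π^4/5 - 2·π^2/3 - 3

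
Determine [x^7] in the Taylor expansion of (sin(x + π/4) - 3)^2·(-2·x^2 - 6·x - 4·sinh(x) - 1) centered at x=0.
Expand to order 7: (sin(x + π/4) - 3)^2·(-2·x^2 - 6·x - 4·sinh(x) - 1) = x^7·(-2·(-3 + √(2)/2)^2·(√(2)/(120·(-3 + √(2)/2)) + 1/(8·(-3 + √(2)/2)^2)) - (-3 + √(2)/2)^2·(1/(2·(-3 + √(2)/2)^2) - √(2)/(2·(-3 + √(2)/2)))/30 - 10·(-3 + √(2)/2)^2·(1/(720·(-3 + √(2)/2)^2) - √(2)/(720·(-3 + √(2)/2))) - (-3 + √(2)/2)^2/1260 - (-3 + √(2)/2)^2·(-1/(80·(-3 + √(2)/2)^2) - √(2)/(5040·(-3 + √(2)/2))) - 2·(-3 + √(2)/2)^2·(√(2)/(24·(-3 + √(2)/2)) - 1/(24·(-3 + √(2)/2)^2))/3) + x^6·(-10·(-3 + √(2)/2)^2·(√(2)/(120·(-3 + √(2)/2)) + 1/(8·(-3 + √(2)/2)^2)) - 2·(-3 + √(2)/2)^2·(-1/(2·(-3 + √(2)/2)^2) - √(2)/(6·(-3 + √(2)/2)))/3 - (-3 + √(2)/2)^2·(1/(720·(-3 + √(2)/2)^2) - √(2)/(720·(-3 + √(2)/2))) - √(2)·(-3 + √(2)/2)/30 - 2·(-3 + √(2)/2)^2·(√(2)/(24·(-3 + √(2)/2)) - 1/(24·(-3 + √(2)/2)^2))) + x^5·(-2·(-3 + √(2)/2)^2·(1/(2·(-3 + √(2)/2)^2) - √(2)/(2·(-3 + √(2)/2)))/3 - (-3 + √(2)/2)^2/30 - (-3 + √(2)/2)^2·(√(2)/(120·(-3 + √(2)/2)) + 1/(8·(-3 + √(2)/2)^2)) - 2·(-3 + √(2)/2)^2·(-1/(2·(-3 + √(2)/2)^2) - √(2)/(6·(-3 + √(2)/2))) - 10·(-3 + √(2)/2)^2·(√(2)/(24·(-3 + √(2)/2)) - 1/(24·(-3 + √(2)/2)^2))) + x^4·(-2·(-3 + √(2)/2)^2·(1/(2·(-3 + √(2)/2)^2) - √(2)/(2·(-3 + √(2)/2))) - 10·(-3 + √(2)/2)^2·(-1/(2·(-3 + √(2)/2)^2) - √(2)/(6·(-3 + √(2)/2))) - (-3 + √(2)/2)^2·(√(2)/(24·(-3 + √(2)/2)) - 1/(24·(-3 + √(2)/2)^2)) - 2·√(2)·(-3 + √(2)/2)/3) + x^3·(-10·(-3 + √(2)/2)^2·(1/(2·(-3 + √(2)/2)^2) - √(2)/(2·(-3 + √(2)/2))) - 2·(-3 + √(2)/2)^2/3 - (-3 + √(2)/2)^2·(-1/(2·(-3 + √(2)/2)^2) - √(2)/(6·(-3 + √(2)/2))) - 2·√(2)·(-3 + √(2)/2)) + x^2·(-2·(-3 + √(2)/2)^2 - (-3 + √(2)/2)^2·(1/(2·(-3 + √(2)/2)^2) - √(2)/(2·(-3 + √(2)/2))) - 10·√(2)·(-3 + √(2)/2)) + x·(-10·(-3 + √(2)/2)^2 - √(2)·(-3 + √(2)/2)) - (-3 + √(2)/2)^2 + O(x^8).
The coefficient of x^7 is -2·(-3 + √(2)/2)^2·(√(2)/(120·(-3 + √(2)/2)) + 1/(8·(-3 + √(2)/2)^2)) - (-3 + √(2)/2)^2·(1/(2·(-3 + √(2)/2)^2) - √(2)/(2·(-3 + √(2)/2)))/30 - 10·(-3 + √(2)/2)^2·(1/(720·(-3 + √(2)/2)^2) - √(2)/(720·(-3 + √(2)/2))) - (-3 + √(2)/2)^2/1260 - (-3 + √(2)/2)^2·(-1/(80·(-3 + √(2)/2)^2) - √(2)/(5040·(-3 + √(2)/2))) - 2·(-3 + √(2)/2)^2·(√(2)/(24·(-3 + √(2)/2)) - 1/(24·(-3 + √(2)/2)^2))/3.

Final answer: -2·(-3 + √(2)/2)^2·(√(2)/(120·(-3 + √(2)/2)) + 1/(8·(-3 + √(2)/2)^2)) - (-3 + √(2)/2)^2·(1/(2·(-3 + √(2)/2)^2) - √(2)/(2·(-3 + √(2)/2)))/30 - 10·(-3 + √(2)/2)^2·(1/(720·(-3 + √(2)/2)^2) - √(2)/(720·(-3 + √(2)/2))) - (-3 + √(2)/2)^2/1260 - (-3 + √(2)/2)^2·(-1/(80·(-3 + √(2)/2)^2) - √(2)/(5040·(-3 + √(2)/2))) - 2·(-3 + √(2)/2)^2·(√(2)/(24·(-3 + √(2)/2)) - 1/(24·(-3 + √(2)/2)^2))/3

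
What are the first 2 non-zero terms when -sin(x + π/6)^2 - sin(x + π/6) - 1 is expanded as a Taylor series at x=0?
-√(3)·x - 7/4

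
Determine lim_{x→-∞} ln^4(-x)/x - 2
The quotient is an ∞/∞ indeterminate form as x → -∞.
Compare growth rates of the dominant terms (exponentials ≫ polynomials ≫ logarithms), or apply L'Hôpital's rule; the quotient → 0.
Adding the constant: 0 - 2 = -2. Limit = -2.

Final answer: -2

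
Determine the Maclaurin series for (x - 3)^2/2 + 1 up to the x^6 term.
x^2/2 - 3·x + 11/2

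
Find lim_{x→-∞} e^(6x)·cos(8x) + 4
Evaluate the dominant behaviour as x → -∞; each term tends to a finite value or vanishes.
Limit = 4.

Final answer: 4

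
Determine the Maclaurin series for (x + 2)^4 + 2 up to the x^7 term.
x^4 + 8·x^3 + 24·x^2 + 32·x + 18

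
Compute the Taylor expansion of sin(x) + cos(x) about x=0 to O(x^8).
-x^7/5040 - x^6/720 + x^5/120 + x^4/24 - x^3/6 - x^2/2 + x + 1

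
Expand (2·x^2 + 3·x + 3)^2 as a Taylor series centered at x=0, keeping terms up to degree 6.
4·x^4 + 12·x^3 + 21·x^2 + 18·x + 9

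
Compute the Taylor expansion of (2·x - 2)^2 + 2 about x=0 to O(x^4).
4·x^2 - 8·x + 6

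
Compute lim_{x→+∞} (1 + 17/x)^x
As x → +∞: this is the defining limit (1 + 17/x)^x → e^17.
Limit = e^(17).

Final answer: e^(17)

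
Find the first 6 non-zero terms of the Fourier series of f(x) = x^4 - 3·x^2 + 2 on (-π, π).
(60 - 8·π^2)·cos(x) + (-6 + 2·π^2)·cos(2·x) + (52/27 - 8·π^2/9)·cos(3·x) + (-15/16 + π^2/2)·cos(4·x) + (348/625 - 8·π^2/25)·cos(5·x) - π^2 + 2 + π^4/5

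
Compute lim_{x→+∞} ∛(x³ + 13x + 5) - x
This is an ∞ − ∞ indeterminate form.
Multiply by (A² + AB + B²)/(A² + AB + B²) where A = ∛(x³+13x + 5), B = x to use A³ − B³ = (A−B)(A²+AB+B²); the x³ terms cancel, leaving (13x + 5)/(A²+AB+B²) with denominator ~ 3x², so the limit is 0.
Limit = 0.

Final answer: 0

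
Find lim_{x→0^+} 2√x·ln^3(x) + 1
The product is a 0·∞ indeterminate form at x → 0⁺.
Rewrite the product as 2·ln^3(x) / x^(-1/2) and apply L'Hôpital, or use the standard hierarchy x^(-1/2) ≫ |ln x|^3 as x → 0⁺.
The indeterminate product → 0, so the limit = 1.

Final answer: 1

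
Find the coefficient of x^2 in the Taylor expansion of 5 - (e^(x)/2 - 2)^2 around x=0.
Expand to order 2: 5 - (e^(x)/2 - 2)^2 = x^2/2 + 3·x/2 + 11/4 + O(x^3).
The coefficient of x^2 is 1/2.

Final answer: 1/2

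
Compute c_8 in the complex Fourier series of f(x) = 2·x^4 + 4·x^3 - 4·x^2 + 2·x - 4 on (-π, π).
Compute the real Fourier coefficients first: a_8 = -35/128 + π^2/4, b_8 = -π^2 - 13/32.
Then c_8 = (a_8 − i·b_8)/2 = -35/256 + π^2/8 + 13·i/64 + i·π^2/2.

Final answer: -35/256 + π^2/8 + 13·i/64 + i·π^2/2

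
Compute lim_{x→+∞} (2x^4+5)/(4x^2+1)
This is an ∞/∞ indeterminate form as x → +∞.
Divide numerator and denominator by x^4 and let the lower-order terms vanish; the numerator's degree 4 exceeds the denominator's degree 2, so the quotient diverges.
Limit = ∞.

Final answer: ∞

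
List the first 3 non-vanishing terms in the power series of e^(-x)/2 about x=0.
x^2/4 - x/2 + 1/2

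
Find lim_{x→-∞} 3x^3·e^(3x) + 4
The product is a 0·∞ indeterminate form at x → -∞.
Rewrite the product as 3x^3 / e^(-3x) (an ∞/∞ form) and apply L'Hôpital, or use the standard hierarchy e^(3|x|) ≫ |x^3| as x → -∞.
The indeterminate product → 0, so the limit = 4.

Final answer: 4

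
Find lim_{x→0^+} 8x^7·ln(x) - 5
The product is a 0·∞ indeterminate form at x → 0⁺.
Rewrite the product as 8·ln(x) / x^(-7) and apply L'Hôpital, or use the standard hierarchy x^(-7) ≫ |ln x| as x → 0⁺.
The indeterminate product → 0, so the limit = -5.

Final answer: -5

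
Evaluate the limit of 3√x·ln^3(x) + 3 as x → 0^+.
The product is a 0·∞ indeterminate form at x → 0⁺.
Rewrite the product as 3·ln^3(x) / x^(-1/2) and apply L'Hôpital, or use the standard hierarchy x^(-1/2) ≫ |ln x|^3 as x → 0⁺.
The indeterminate product → 0, so the limit = 3.

Final answer: 3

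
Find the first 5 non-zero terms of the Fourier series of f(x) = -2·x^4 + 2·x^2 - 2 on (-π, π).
(-104 + 16·π^2)·cos(x) + (8 - 4·π^2)·cos(2·x) + (-56/27 + 16·π^2/9)·cos(3·x) + (7/8 - π^2)·cos(4·x) - 2·π^4/5 - 2 + 2·π^2/3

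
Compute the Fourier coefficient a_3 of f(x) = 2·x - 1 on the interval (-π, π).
a_3 = (1/π) ∫_{-π}^{π} f(x)·cos(3x) dx.
Evaluate the integral (use parity and integration by parts as needed): a_3 = 0.

Final answer: 0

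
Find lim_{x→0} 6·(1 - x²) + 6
Direct substitution at x = 0 gives 12.

Final answer: 12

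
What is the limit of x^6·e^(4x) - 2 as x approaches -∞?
The product is a 0·∞ indeterminate form at x → -∞.
Rewrite the product as x^6 / e^(-4x) (an ∞/∞ form) and apply L'Hôpital, or use the standard hierarchy e^(4|x|) ≫ |x^6| as x → -∞.
The indeterminate product → 0, so the limit = -2.

Final answer: -2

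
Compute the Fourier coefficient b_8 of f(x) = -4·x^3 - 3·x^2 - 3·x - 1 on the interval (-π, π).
b_8 = (1/π) ∫_{-π}^{π} f(x)·sin(8x) dx.
Evaluate the integral (use parity and integration by parts as needed): b_8 = 21/32 + π^2.

Final answer: 21/32 + π^2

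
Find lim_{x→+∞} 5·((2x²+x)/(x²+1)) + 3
Evaluate the dominant behaviour as x → +∞; each term tends to a finite value or vanishes.
Limit = 13.

Final answer: 13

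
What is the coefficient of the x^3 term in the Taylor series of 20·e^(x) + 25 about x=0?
Expand to order 3: 20·e^(x) + 25 = 10·x^3/3 + 10·x^2 + 20·x + 45 + O(x^4).
The coefficient of x^3 is 10/3.

Final answer: 10/3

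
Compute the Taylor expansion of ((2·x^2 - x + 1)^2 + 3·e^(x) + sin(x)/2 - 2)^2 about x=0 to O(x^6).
-4091·x^5/120 + 48·x^4 + 31·x^3/6 + 113·x^2/4 + 6·x + 4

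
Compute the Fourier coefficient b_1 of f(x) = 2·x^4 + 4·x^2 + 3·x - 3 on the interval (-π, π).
b_1 = (1/π) ∫_{-π}^{π} f(x)·sin(1x) dx.
Evaluate the integral (use parity and integration by parts as needed): b_1 = 6.

Final answer: 6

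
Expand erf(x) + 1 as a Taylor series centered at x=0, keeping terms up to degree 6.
x^5/(5·√(π)) - 2·x^3/(3·√(π)) + 2·x/√(π) + 1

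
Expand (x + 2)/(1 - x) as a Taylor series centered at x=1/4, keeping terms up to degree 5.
3 + 16·(x - 1/4)/3 + 64·(x - 1/4)^2/9 + 256·(x - 1/4)^3/27 + 1024·(x - 1/4)^4/81 + 4096·(x - 1/4)^5/243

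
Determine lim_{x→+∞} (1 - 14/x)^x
As x → +∞: this is the defining limit (1 - 14/x)^x → e^(-14).
Limit = e^(-14).

Final answer: e^(-14)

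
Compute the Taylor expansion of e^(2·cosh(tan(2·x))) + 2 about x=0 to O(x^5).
20·x^4·e^(2) + 4·x^2·e^(2) + 2 + e^(2)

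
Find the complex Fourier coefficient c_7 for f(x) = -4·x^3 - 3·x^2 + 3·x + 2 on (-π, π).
Compute the real Fourier coefficients first: a_7 = 12/49, b_7 = 342/343 - 8·π^2/7.
Then c_7 = (a_7 − i·b_7)/2 = 6/49 - 171·i/343 + 4·i·π^2/7.

Final answer: 6/49 - 171·i/343 + 4·i·π^2/7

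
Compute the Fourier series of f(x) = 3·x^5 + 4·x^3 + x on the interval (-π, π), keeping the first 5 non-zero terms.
(-112·π^2 + 6·π^4 + 674)·sin(x) + (-3·π^4 - 35/2 + 11·π^2)·sin(2·x) + (-16·π^2/9 + 50/27 + 2·π^4)·sin(3·x) + (-3·π^4/2 - π^2/8 - 29/64)·sin(4·x) + (154/625 + 16·π^2/25 + 6·π^4/5)·sin(5·x)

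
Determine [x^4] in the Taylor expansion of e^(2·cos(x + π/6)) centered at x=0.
Expand to order 4: e^(2·cos(x + π/6)) = x^4·(-5·√(3)·e^(√(3))/24 + e^(√(3))/4) + √(3)·x^3·e^(√(3))/2 + x^2·(-√(3)·e^(√(3))/2 + e^(√(3))/2) - x·e^(√(3)) + e^(√(3)) + O(x^5).
The coefficient of x^4 is -5·√(3)·e^(√(3))/24 + e^(√(3))/4.

Final answer: -5·√(3)·e^(√(3))/24 + e^(√(3))/4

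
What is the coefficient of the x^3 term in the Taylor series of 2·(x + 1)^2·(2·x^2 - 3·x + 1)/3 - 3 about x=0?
Expand to order 3: 2·(x + 1)^2·(2·x^2 - 3·x + 1)/3 - 3 = 2·x^3/3 - 2·x^2 - 2·x/3 - 7/3 + O(x^4).
The coefficient of x^3 is 2/3.

Final answer: 2/3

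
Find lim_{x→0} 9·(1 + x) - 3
Direct substitution at x = 0 gives 6.

Final answer: 6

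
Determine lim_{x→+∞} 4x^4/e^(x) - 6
The quotient is an ∞/∞ indeterminate form as x → +∞.
The exponential denominator e^(x) dominates the polynomial numerator (e^x ≫ x^4 as x → ∞), so the quotient → 0.
Adding the constant: 0 - 6 = -6. Limit = -6.

Final answer: -6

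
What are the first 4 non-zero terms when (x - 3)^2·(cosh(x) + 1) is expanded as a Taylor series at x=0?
-3·x^3 + 13·x^2/2 - 12·x + 18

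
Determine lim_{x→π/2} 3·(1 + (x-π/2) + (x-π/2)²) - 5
Direct substitution at x = π/2 gives -2.

Final answer: -2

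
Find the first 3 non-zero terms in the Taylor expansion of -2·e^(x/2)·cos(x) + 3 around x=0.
3·x^2/4 - x + 1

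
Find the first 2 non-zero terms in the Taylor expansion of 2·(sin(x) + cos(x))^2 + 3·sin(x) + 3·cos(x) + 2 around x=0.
7·x + 7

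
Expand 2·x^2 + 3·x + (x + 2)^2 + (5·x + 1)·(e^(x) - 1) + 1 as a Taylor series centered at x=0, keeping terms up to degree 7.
x^7/140 + 31·x^6/720 + 13·x^5/60 + 7·x^4/8 + 8·x^3/3 + 17·x^2/2 + 8·x + 5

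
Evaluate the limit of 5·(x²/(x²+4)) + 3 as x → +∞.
Evaluate the dominant behaviour as x → +∞; each term tends to a finite value or vanishes.
Limit = 8.

Final answer: 8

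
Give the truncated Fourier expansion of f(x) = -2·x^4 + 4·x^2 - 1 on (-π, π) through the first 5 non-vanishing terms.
(-112 + 16·π^2)·cos(x) + (10 - 4·π^2)·cos(2·x) + (-80/27 + 16·π^2/9)·cos(3·x) + (11/8 - π^2)·cos(4·x) - 2·π^4/5 - 1 + 4·π^2/3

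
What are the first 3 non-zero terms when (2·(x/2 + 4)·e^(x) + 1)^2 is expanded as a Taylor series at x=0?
171·x^2 + 162·x + 81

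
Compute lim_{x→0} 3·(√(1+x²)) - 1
Direct substitution at x = 0 gives 2.

Final answer: 2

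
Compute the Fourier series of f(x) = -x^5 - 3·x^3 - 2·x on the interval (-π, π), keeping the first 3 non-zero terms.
(-208 - 2·π^4 + 34·π^2)·sin(x) + (-2·π^2 + 5 + π^4)·sin(2·x) + (-2·π^4/3 - 14·π^2/27 - 80/81)·sin(3·x)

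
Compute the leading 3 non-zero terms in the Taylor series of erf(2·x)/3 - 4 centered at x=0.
-16·x^3/(9·√(π)) + 4·x/(3·√(π)) - 4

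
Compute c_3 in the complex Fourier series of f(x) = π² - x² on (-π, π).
Compute the real Fourier coefficients first: a_3 = 4/9, b_3 = 0.
Then c_3 = (a_3 − i·b_3)/2 = 2/9.

Final answer: 2/9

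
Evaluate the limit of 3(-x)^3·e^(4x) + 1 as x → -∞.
The product is a 0·∞ indeterminate form at x → -∞.
Rewrite the product as 3(-x)^3 / e^(-4x) (an ∞/∞ form) and apply L'Hôpital, or use the standard hierarchy e^(4|x|) ≫ |(-x)^3| as x → -∞.
The indeterminate product → 0, so the limit = 1.

Final answer: 1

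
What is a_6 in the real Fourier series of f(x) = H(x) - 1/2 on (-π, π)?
a_6 = (1/π) ∫_{-π}^{π} f(x)·cos(6x) dx.
Evaluate the integral (use parity and integration by parts as needed): a_6 = 0.

Final answer: 0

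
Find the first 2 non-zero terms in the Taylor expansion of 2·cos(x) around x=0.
2 - x^2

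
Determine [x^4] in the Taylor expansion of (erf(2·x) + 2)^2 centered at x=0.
Expand to order 4: (erf(2·x) + 2)^2 = -128·x^4/(3·π) - 64·x^3/(3·√(π)) + 16·x^2/π + 16·x/√(π) + 4 + O(x^5).
The coefficient of x^4 is -128/(3·π).

Final answer: -128/(3·π)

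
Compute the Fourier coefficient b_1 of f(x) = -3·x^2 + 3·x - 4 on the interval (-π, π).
b_1 = (1/π) ∫_{-π}^{π} f(x)·sin(1x) dx.
Evaluate the integral (use parity and integration by parts as needed): b_1 = 6.

Final answer: 6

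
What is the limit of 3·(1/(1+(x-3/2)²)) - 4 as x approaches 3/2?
Direct substitution at x = 3/2 gives -1.

Final answer: -1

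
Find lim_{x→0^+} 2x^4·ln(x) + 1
The product is a 0·∞ indeterminate form at x → 0⁺.
Rewrite the product as 2·ln(x) / x^(-4) and apply L'Hôpital, or use the standard hierarchy x^(-4) ≫ |ln x| as x → 0⁺.
The indeterminate product → 0, so the limit = 1.

Final answer: 1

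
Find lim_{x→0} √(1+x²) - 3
Direct substitution at x = 0 gives -2.

Final answer: -2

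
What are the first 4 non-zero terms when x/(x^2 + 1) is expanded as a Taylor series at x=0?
-x^7 + x^5 - x^3 + x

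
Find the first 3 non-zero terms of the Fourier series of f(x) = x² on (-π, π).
-4·cos(x) + cos(2·x) + π^2/3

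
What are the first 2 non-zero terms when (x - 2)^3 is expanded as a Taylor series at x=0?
12·x - 8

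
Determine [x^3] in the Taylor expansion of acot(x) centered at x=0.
Expand to order 3: acot(x) = x^3/3 - x + π/2 + O(x^4).
The coefficient of x^3 is 1/3.

Final answer: 1/3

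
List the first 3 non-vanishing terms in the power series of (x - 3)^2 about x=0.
x^2 - 6·x + 9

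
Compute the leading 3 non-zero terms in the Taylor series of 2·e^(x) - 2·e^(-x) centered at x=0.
x^5/30 + 2·x^3/3 + 4·x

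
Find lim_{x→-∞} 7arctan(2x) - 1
Evaluate the dominant behaviour as x → -∞; each term tends to a finite value or vanishes.
Limit = -7·π/2 - 1.

Final answer: -7·π/2 - 1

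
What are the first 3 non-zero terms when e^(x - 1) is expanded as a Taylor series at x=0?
x^2·e^(-1)/2 + x·e^(-1) + e^(-1)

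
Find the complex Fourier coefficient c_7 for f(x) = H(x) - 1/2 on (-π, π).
Compute the real Fourier coefficients first: a_7 = 0, b_7 = 2/(7·π).
Then c_7 = (a_7 − i·b_7)/2 = -i/(7·π).

Final answer: -i/(7·π)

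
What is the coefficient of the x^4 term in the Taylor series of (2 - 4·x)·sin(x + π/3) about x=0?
Expand to order 4: (2 - 4·x)·sin(x + π/3) = x^4·(√(3)/24 + 1/3) + x^3·(-1/6 + √(3)) + x^2·(-2 - √(3)/2) + x·(1 - 2·√(3)) + √(3) + O(x^5).
The coefficient of x^4 is √(3)/24 + 1/3.

Final answer: √(3)/24 + 1/3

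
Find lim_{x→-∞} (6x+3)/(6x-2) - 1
Evaluate the dominant behaviour as x → -∞; each term tends to a finite value or vanishes.
Limit = 0.

Final answer: 0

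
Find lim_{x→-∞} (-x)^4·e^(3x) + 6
The product is a 0·∞ indeterminate form at x → -∞.
Rewrite the product as (-x)^4 / e^(-3x) (an ∞/∞ form) and apply L'Hôpital, or use the standard hierarchy e^(3|x|) ≫ |(-x)^4| as x → -∞.
The indeterminate product → 0, so the limit = 6.

Final answer: 6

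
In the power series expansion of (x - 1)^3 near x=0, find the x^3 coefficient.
Expand to order 3: (x - 1)^3 = x^3 - 3·x^2 + 3·x - 1 + O(x^4).
The coefficient of x^3 is 1.

Final answer: 1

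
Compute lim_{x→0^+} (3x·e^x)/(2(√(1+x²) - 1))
Both numerator and denominator → 0 as x → 0^+; this is a 0/0 indeterminate form.
Expand each to leading order near x = 0: numerator ~ 3·x, denominator ~ x^2.
The limit of the ratio is ∞.

Final answer: ∞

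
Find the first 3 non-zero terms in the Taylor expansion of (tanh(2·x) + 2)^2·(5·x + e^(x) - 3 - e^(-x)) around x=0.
44·x^2 + 4·x - 12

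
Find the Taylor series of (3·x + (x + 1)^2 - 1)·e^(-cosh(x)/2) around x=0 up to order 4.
-x^4·e^(-1/2)/4 - 5·x^3·e^(-1/2)/4 + x^2·e^(-1/2) + 5·x·e^(-1/2)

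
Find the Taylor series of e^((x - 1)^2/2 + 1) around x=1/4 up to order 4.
e^(41/32) - 3·e^(41/32)·(x - 1/4)/4 + 25·e^(41/32)·(x - 1/4)^2/32 - 57·e^(41/32)·(x - 1/4)^3/128 + 571·e^(41/32)·(x - 1/4)^4/2048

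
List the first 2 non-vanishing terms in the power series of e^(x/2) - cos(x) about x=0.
5·x^2/8 + x/2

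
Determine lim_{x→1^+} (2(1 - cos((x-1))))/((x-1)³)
Both numerator and denominator → 0 as x → 1^+; this is a 0/0 indeterminate form.
Expand each to leading order near x = 1: numerator ~ (x - 1)^2, denominator ~ (x - 1)^3.
The limit of the ratio is ∞.

Final answer: ∞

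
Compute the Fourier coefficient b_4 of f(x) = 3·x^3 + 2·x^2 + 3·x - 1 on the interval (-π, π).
b_4 = (1/π) ∫_{-π}^{π} f(x)·sin(4x) dx.
Evaluate the integral (use parity and integration by parts as needed): b_4 = -3·π^2/2 - 15/16.

Final answer: -3·π^2/2 - 15/16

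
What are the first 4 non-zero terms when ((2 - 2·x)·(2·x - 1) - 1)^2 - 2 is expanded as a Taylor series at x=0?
-48·x^3 + 60·x^2 - 36·x + 7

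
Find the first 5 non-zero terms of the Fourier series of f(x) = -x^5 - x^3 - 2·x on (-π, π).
(-232 - 2·π^4 + 38·π^2)·sin(x) + (-4·π^2 + 8 + π^4)·sin(2·x) + (-2·π^4/3 - 152/81 + 22·π^2/27)·sin(3·x) + (-π^2/8 + 67/64 + π^4/2)·sin(4·x) + (-2·π^4/5 - 2·π^2/25 - 488/625)·sin(5·x)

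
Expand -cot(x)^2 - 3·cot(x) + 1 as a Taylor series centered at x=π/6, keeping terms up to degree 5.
-3·√(3) - 2 + (12 + 8·√(3))·(x - π/6) + (-40 - 12·√(3))·(x - π/6)^2 + (40 + 176·√(3)/3)·(x - π/6)^3 + (-728/3 - 44·√(3))·(x - π/6)^4 + (728/5 + 4816·√(3)/15)·(x - π/6)^5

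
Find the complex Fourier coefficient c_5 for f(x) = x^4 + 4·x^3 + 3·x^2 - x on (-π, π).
Compute the real Fourier coefficients first: a_5 = -8·π^2/25 - 252/625, b_5 = -98/125 + 8·π^2/5.
Then c_5 = (a_5 − i·b_5)/2 = -4·π^2/25 - 126/625 - 4·i·π^2/5 + 49·i/125.

Final answer: -4·π^2/25 - 126/625 - 4·i·π^2/5 + 49·i/125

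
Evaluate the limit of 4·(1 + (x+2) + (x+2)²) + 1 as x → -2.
Direct substitution at x = -2 gives 5.

Final answer: 5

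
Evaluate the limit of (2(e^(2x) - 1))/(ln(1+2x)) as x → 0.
Both numerator and denominator → 0 as x → 0; this is a 0/0 indeterminate form.
Expand each to leading order near x = 0: numerator ~ 4·x, denominator ~ 2·x.
The limit of the ratio is 2.

Final answer: 2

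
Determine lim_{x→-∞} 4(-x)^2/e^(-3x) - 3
The quotient is an ∞/∞ indeterminate form as x → -∞.
Compare growth rates of the dominant terms (exponentials ≫ polynomials ≫ logarithms), or apply L'Hôpital's rule; the quotient → 0.
Adding the constant: 0 - 3 = -3. Limit = -3.

Final answer: -3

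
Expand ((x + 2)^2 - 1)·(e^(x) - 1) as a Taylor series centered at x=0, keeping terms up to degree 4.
31·x^4/24 + 7·x^3/2 + 11·x^2/2 + 3·x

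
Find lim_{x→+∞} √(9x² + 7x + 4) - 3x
As x → +∞: multiply by the conjugate to get (7x+4)/(√(9x²+7x+4)+3x); the denominator ~ 6x, so the limit is 7/6.
Limit = 7/6.

Final answer: 7/6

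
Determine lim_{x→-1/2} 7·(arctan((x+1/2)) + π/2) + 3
Direct substitution at x = -1/2 gives 3 + 7·π/2.

Final answer: 3 + 7·π/2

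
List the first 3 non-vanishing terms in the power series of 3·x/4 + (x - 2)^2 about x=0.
x^2 - 13·x/4 + 4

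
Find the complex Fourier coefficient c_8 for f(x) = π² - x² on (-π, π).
Compute the real Fourier coefficients first: a_8 = -1/16, b_8 = 0.
Then c_8 = (a_8 − i·b_8)/2 = -1/32.

Final answer: -1/32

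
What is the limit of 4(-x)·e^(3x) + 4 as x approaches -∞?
The product is a 0·∞ indeterminate form at x → -∞.
Rewrite the product as 4(-x) / e^(-3x) (an ∞/∞ form) and apply L'Hôpital, or use the standard hierarchy e^(3|x|) ≫ |(-x)| as x → -∞.
The indeterminate product → 0, so the limit = 4.

Final answer: 4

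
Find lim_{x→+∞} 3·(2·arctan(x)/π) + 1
Evaluate the dominant behaviour as x → +∞; each term tends to a finite value or vanishes.
Limit = 4.

Final answer: 4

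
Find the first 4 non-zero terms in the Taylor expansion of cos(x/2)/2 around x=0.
-x^6/92160 + x^4/768 - x^2/16 + 1/2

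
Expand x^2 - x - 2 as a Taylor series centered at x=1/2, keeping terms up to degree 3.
-9/4 + (x - 1/2)^2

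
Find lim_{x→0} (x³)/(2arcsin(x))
Both numerator and denominator → 0 as x → 0; this is a 0/0 indeterminate form.
Expand each to leading order near x = 0: numerator ~ x^3, denominator ~ 2·x.
The limit of the ratio is 0.

Final answer: 0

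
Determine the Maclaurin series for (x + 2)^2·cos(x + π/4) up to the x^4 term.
√(2)·x^4/6 - 7·√(2)·x^3/6 - 5·√(2)·x^2/2 + 2·√(2)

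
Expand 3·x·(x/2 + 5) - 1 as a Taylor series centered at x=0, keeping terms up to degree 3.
3·x^2/2 + 15·x - 1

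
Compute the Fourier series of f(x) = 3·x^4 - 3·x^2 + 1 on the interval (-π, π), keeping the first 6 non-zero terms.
(156 - 24·π^2)·cos(x) + (-12 + 6·π^2)·cos(2·x) + (28/9 - 8·π^2/3)·cos(3·x) + (-21/16 + 3·π^2/2)·cos(4·x) + (444/625 - 24·π^2/25)·cos(5·x) - π^2 + 1 + 3·π^4/5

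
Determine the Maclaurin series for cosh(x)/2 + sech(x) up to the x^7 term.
-121·x^6/1440 + 11·x^4/48 - x^2/4 + 3/2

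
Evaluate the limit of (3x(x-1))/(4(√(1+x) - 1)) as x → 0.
Both numerator and denominator → 0 as x → 0; this is a 0/0 indeterminate form.
Expand each to leading order near x = 0: numerator ~ -3·x, denominator ~ 2·x.
The limit of the ratio is -3/2.

Final answer: -3/2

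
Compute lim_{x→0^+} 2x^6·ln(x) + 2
The product is a 0·∞ indeterminate form at x → 0⁺.
Rewrite the product as 2·ln(x) / x^(-6) and apply L'Hôpital, or use the standard hierarchy x^(-6) ≫ |ln x| as x → 0⁺.
The indeterminate product → 0, so the limit = 2.

Final answer: 2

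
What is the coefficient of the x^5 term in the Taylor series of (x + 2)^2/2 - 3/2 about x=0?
Expand to order 5: (x + 2)^2/2 - 3/2 = x^2/2 + 2·x + 1/2 + O(x^6).
The coefficient of x^5 is 0.

Final answer: 0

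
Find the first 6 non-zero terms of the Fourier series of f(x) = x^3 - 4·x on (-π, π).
(-20 + 2·π^2)·sin(x) + (11/2 - π^2)·sin(2·x) + (-28/9 + 2·π^2/3)·sin(3·x) + (35/16 - π^2/2)·sin(4·x) + (-212/125 + 2·π^2/5)·sin(5·x) + (25/18 - π^2/3)·sin(6·x)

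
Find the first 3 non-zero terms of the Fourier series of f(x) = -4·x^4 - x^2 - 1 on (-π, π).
(-188 + 32·π^2)·cos(x) + (11 - 8·π^2)·cos(2·x) - 4·π^4/5 - π^2/3 - 1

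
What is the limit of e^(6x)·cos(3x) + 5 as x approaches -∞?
Evaluate the dominant behaviour as x → -∞; each term tends to a finite value or vanishes.
Limit = 5.

Final answer: 5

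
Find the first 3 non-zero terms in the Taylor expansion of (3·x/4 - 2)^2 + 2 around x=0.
9·x^2/16 - 3·x + 6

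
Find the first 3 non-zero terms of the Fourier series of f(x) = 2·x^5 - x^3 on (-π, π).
(-82·π^2 + 4·π^4 + 492)·sin(x) + (-2·π^4 - 33/2 + 11·π^2)·sin(2·x) + (-98·π^2/27 + 196/81 + 4·π^4/3)·sin(3·x)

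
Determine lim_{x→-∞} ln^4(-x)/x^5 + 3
The quotient is an ∞/∞ indeterminate form as x → -∞.
Compare growth rates of the dominant terms (exponentials ≫ polynomials ≫ logarithms), or apply L'Hôpital's rule; the quotient → 0.
Adding the constant: 0 + 3 = 3. Limit = 3.

Final answer: 3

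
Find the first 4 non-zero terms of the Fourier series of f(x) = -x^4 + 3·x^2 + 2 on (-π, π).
(-60 + 8·π^2)·cos(x) + (6 - 2·π^2)·cos(2·x) + (-52/27 + 8·π^2/9)·cos(3·x) - π^4/5 + 2 + π^2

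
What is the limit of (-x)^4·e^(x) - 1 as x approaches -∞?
The product is a 0·∞ indeterminate form at x → -∞.
Rewrite the product as (-x)^4 / e^(-x) (an ∞/∞ form) and apply L'Hôpital, or use the standard hierarchy e^(|x|) ≫ |(-x)^4| as x → -∞.
The indeterminate product → 0, so the limit = -1.

Final answer: -1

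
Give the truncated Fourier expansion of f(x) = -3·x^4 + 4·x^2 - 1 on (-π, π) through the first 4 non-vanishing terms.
(-160 + 24·π^2)·cos(x) + (13 - 6·π^2)·cos(2·x) + (-32/9 + 8·π^2/3)·cos(3·x) - 3·π^4/5 - 1 + 4·π^2/3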